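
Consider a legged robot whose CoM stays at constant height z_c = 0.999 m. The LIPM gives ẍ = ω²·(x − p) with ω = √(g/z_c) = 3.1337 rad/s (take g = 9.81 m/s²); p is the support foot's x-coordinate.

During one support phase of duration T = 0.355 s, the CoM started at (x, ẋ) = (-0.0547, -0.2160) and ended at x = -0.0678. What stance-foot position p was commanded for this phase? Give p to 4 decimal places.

p = -0.1720

ωT = 3.1337·0.355 = 1.112464; cosh(ωT) = 1.685295, sinh(ωT) = 1.356547
x(T) = p + (x₀−p)·cosh(ωT) + (ẋ₀/ω)·sinh(ωT) ⇒ p·(1 − cosh) = x(T) − x₀·cosh − (ẋ₀/ω)·sinh
numerator   = -0.0678 − (-0.0547)·1.685295 − (-0.2160/3.1337)·1.356547 = 0.117890
denominator = 1 − 1.685295 = -0.685295
p = 0.117890 / -0.685295 = -0.1720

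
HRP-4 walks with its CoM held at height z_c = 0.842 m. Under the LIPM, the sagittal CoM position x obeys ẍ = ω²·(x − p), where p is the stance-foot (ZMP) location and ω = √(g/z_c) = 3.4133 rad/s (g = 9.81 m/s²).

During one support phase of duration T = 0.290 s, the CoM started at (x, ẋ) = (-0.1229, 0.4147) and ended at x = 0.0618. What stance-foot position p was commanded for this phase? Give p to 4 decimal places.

ωT = 3.4133·0.290 = 0.989857; cosh(ωT) = 1.531240, sinh(ωT) = 1.159610
x(T) = p + (x₀−p)·cosh(ωT) + (ẋ₀/ω)·sinh(ωT) ⇒ p·(1 − cosh) = x(T) − x₀·cosh − (ẋ₀/ω)·sinh
numerator   = 0.0618 − (-0.1229)·1.531240 − (0.4147/3.4133)·1.159610 = 0.109102
denominator = 1 − 1.531240 = -0.531240
p = 0.109102 / -0.531240 = -0.2054

p = -0.2054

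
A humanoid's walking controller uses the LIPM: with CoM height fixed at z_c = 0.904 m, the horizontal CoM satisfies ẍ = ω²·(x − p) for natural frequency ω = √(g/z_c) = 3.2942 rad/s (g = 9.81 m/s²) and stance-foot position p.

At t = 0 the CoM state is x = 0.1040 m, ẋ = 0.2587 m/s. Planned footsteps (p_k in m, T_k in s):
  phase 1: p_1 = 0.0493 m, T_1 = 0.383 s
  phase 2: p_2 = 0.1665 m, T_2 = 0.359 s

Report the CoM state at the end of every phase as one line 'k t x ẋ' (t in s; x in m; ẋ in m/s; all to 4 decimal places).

1 0.3830 0.2812 0.7861
2 0.7420 0.7239 1.9613

phase 1: p=0.0493, T=0.383, ωT=1.261679, cosh=1.907261, sinh=1.624083; start (x,ẋ)=(0.104000, 0.258700) → end (x,ẋ)=(0.281170, 0.786056)
phase 2: p=0.1665, T=0.359, ωT=1.182618, cosh=1.784690, sinh=1.478215; start (x,ẋ)=(0.281170, 0.786056) → end (x,ẋ)=(0.723879, 1.961255)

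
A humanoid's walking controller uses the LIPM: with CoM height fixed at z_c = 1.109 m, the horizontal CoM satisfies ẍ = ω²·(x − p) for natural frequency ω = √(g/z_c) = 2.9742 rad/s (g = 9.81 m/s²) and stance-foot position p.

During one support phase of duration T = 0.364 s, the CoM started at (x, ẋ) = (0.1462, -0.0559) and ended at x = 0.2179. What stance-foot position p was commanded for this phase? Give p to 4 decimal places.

p = -0.0029

ωT = 2.9742·0.364 = 1.082609; cosh(ωT) = 1.645541, sinh(ωT) = 1.306830
x(T) = p + (x₀−p)·cosh(ωT) + (ẋ₀/ω)·sinh(ωT) ⇒ p·(1 − cosh) = x(T) − x₀·cosh − (ẋ₀/ω)·sinh
numerator   = 0.2179 − (0.1462)·1.645541 − (-0.0559/2.9742)·1.306830 = 0.001884
denominator = 1 − 1.645541 = -0.645541
p = 0.001884 / -0.645541 = -0.0029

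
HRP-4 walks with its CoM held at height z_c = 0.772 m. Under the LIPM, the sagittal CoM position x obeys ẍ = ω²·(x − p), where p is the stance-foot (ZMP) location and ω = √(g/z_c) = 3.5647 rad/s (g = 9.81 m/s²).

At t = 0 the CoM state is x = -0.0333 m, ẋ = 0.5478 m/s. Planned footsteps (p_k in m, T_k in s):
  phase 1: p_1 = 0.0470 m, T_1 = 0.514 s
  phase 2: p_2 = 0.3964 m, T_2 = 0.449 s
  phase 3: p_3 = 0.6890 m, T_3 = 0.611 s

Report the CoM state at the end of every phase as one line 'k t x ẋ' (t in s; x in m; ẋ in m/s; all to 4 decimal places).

phase 1: p=0.0470, T=0.514, ωT=1.832256, cosh=3.204009, sinh=3.043956; start (x,ẋ)=(-0.033300, 0.547800) → end (x,ẋ)=(0.257494, 0.883837)
phase 2: p=0.3964, T=0.449, ωT=1.600550, cosh=2.578772, sinh=2.376987; start (x,ẋ)=(0.257494, 0.883837) → end (x,ẋ)=(0.627546, 1.102227)
phase 3: p=0.6890, T=0.611, ωT=2.178032, cosh=4.471088, sinh=4.357823; start (x,ẋ)=(0.627546, 1.102227) → end (x,ẋ)=(1.761699, 3.973506)

1 0.5140 0.2575 0.8838
2 0.9630 0.6275 1.1022
3 1.5740 1.7617 3.9735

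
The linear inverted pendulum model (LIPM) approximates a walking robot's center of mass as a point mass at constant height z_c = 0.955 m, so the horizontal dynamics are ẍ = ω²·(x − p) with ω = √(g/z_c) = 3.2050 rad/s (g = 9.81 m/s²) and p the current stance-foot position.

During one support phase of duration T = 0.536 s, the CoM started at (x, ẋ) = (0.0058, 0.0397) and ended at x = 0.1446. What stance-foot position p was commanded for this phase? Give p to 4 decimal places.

p = -0.0504

ωT = 3.2050·0.536 = 1.717880; cosh(ωT) = 2.876074, sinh(ωT) = 2.696628
x(T) = p + (x₀−p)·cosh(ωT) + (ẋ₀/ω)·sinh(ωT) ⇒ p·(1 − cosh) = x(T) − x₀·cosh − (ẋ₀/ω)·sinh
numerator   = 0.1446 − (0.0058)·2.876074 − (0.0397/3.2050)·2.696628 = 0.094516
denominator = 1 − 2.876074 = -1.876074
p = 0.094516 / -1.876074 = -0.0504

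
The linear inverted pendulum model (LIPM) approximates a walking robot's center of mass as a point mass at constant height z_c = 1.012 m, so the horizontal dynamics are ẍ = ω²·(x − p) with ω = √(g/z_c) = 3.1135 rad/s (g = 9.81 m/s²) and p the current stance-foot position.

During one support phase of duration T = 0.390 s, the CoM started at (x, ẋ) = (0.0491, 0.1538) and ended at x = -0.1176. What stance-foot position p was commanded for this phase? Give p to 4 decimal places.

ωT = 3.1135·0.390 = 1.214265; cosh(ωT) = 1.832373, sinh(ωT) = 1.535445
x(T) = p + (x₀−p)·cosh(ωT) + (ẋ₀/ω)·sinh(ωT) ⇒ p·(1 − cosh) = x(T) − x₀·cosh − (ẋ₀/ω)·sinh
numerator   = -0.1176 − (0.0491)·1.832373 − (0.1538/3.1135)·1.535445 = -0.283417
denominator = 1 − 1.832373 = -0.832373
p = -0.283417 / -0.832373 = 0.3405

p = 0.3405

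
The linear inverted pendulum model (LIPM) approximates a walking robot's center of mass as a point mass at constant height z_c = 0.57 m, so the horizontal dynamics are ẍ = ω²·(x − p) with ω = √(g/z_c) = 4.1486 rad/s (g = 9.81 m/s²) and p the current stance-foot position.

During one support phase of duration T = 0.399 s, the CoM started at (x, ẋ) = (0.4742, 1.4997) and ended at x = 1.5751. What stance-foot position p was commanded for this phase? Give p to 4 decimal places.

ωT = 4.1486·0.399 = 1.655291; cosh(ωT) = 2.712821, sinh(ωT) = 2.521784
x(T) = p + (x₀−p)·cosh(ωT) + (ẋ₀/ω)·sinh(ωT) ⇒ p·(1 − cosh) = x(T) − x₀·cosh − (ẋ₀/ω)·sinh
numerator   = 1.5751 − (0.4742)·2.712821 − (1.4997/4.1486)·2.521784 = -0.622933
denominator = 1 − 2.712821 = -1.712821
p = -0.622933 / -1.712821 = 0.3637

p = 0.3637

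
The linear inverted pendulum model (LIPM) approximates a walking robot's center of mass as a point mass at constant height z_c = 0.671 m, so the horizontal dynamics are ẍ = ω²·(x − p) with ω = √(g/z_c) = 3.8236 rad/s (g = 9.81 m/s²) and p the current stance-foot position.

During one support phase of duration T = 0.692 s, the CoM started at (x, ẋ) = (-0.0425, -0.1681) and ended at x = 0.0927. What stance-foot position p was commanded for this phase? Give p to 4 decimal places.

p = -0.1154

ωT = 3.8236·0.692 = 2.645931; cosh(ωT) = 7.083752, sinh(ωT) = 7.012813
x(T) = p + (x₀−p)·cosh(ωT) + (ẋ₀/ω)·sinh(ωT) ⇒ p·(1 − cosh) = x(T) − x₀·cosh − (ẋ₀/ω)·sinh
numerator   = 0.0927 − (-0.0425)·7.083752 − (-0.1681/3.8236)·7.012813 = 0.702069
denominator = 1 − 7.083752 = -6.083752
p = 0.702069 / -6.083752 = -0.1154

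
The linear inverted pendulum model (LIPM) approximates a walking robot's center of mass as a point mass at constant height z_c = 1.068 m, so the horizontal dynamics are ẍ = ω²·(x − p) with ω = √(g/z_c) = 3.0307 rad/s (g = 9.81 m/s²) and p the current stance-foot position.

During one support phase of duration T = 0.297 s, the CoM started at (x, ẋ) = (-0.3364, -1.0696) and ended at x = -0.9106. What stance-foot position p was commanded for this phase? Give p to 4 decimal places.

p = 0.1527

ωT = 3.0307·0.297 = 0.900118; cosh(ωT) = 1.433207, sinh(ωT) = 1.026686
x(T) = p + (x₀−p)·cosh(ωT) + (ẋ₀/ω)·sinh(ωT) ⇒ p·(1 − cosh) = x(T) − x₀·cosh − (ẋ₀/ω)·sinh
numerator   = -0.9106 − (-0.3364)·1.433207 − (-1.0696/3.0307)·1.026686 = -0.066129
denominator = 1 − 1.433207 = -0.433207
p = -0.066129 / -0.433207 = 0.1527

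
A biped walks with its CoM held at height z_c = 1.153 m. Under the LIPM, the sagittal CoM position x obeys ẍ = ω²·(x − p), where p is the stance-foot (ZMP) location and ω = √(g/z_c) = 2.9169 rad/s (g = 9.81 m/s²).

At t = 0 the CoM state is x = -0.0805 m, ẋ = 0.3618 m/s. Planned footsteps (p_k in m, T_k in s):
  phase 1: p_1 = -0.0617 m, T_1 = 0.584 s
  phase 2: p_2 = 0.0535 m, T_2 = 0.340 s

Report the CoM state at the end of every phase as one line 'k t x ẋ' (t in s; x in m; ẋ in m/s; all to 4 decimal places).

1 0.5840 0.2143 0.8810
2 0.9240 0.6512 1.8963

phase 1: p=-0.0617, T=0.584, ωT=1.703470, cosh=2.837512, sinh=2.655461; start (x,ẋ)=(-0.080500, 0.361800) → end (x,ẋ)=(0.214327, 0.880992)
phase 2: p=0.0535, T=0.340, ωT=0.991746, cosh=1.533433, sinh=1.162504; start (x,ẋ)=(0.214327, 0.880992) → end (x,ẋ)=(0.651229, 1.896292)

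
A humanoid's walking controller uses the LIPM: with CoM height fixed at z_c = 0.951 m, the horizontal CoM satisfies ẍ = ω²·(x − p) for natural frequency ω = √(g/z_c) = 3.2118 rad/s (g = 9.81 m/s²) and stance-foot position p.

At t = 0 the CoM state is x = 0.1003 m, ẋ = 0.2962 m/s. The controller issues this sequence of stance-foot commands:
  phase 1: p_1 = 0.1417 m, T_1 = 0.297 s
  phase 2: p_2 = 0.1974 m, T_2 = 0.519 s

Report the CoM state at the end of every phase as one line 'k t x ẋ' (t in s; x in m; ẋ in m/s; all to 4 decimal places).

phase 1: p=0.1417, T=0.297, ωT=0.953905, cosh=1.490530, sinh=1.105296; start (x,ẋ)=(0.100300, 0.296200) → end (x,ẋ)=(0.181925, 0.294525)
phase 2: p=0.1974, T=0.519, ωT=1.666924, cosh=2.742340, sinh=2.553513; start (x,ẋ)=(0.181925, 0.294525) → end (x,ẋ)=(0.389122, 0.680774)

1 0.2970 0.1819 0.2945
2 0.8160 0.3891 0.6808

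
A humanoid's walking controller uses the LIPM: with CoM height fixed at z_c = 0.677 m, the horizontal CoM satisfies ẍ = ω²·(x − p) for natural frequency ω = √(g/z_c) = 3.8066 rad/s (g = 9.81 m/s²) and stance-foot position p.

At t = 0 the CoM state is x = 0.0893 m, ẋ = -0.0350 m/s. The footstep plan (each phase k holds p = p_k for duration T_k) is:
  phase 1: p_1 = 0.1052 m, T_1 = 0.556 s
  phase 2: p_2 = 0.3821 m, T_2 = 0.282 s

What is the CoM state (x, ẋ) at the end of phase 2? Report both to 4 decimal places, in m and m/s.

x = -0.3751, ẋ = -2.5211

phase 1: p=0.1052, T=0.556, ωT=2.116470, cosh=4.211117, sinh=4.090660; start (x,ẋ)=(0.089300, -0.035000) → end (x,ẋ)=(0.000631, -0.394976)
phase 2: p=0.3821, T=0.282, ωT=1.073461, cosh=1.633656, sinh=1.291832; start (x,ẋ)=(0.000631, -0.394976) → end (x,ẋ)=(-0.375130, -2.521122)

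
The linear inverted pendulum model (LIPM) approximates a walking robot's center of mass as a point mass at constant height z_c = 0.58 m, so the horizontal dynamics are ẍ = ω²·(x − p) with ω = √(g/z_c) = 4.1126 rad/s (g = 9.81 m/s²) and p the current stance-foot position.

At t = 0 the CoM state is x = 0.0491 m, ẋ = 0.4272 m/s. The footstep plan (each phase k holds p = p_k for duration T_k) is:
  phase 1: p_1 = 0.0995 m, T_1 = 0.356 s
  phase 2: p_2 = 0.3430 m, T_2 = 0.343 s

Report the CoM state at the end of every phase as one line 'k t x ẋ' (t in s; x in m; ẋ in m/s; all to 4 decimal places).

phase 1: p=0.0995, T=0.356, ωT=1.464086, cosh=2.277439, sinh=2.046149; start (x,ẋ)=(0.049100, 0.427200) → end (x,ẋ)=(0.197263, 0.548806)
phase 2: p=0.3430, T=0.343, ωT=1.410622, cosh=2.171247, sinh=1.927256; start (x,ẋ)=(0.197263, 0.548806) → end (x,ẋ)=(0.283751, 0.036475)

1 0.3560 0.1973 0.5488
2 0.6990 0.2838 0.0365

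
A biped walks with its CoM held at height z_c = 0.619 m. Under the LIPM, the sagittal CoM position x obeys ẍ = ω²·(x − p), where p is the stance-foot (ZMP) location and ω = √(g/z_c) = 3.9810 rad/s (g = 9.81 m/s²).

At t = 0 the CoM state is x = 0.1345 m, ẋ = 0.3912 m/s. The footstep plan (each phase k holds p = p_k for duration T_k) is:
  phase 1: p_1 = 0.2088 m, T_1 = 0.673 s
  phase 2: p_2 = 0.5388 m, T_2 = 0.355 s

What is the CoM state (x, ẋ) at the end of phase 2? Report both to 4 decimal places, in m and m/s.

phase 1: p=0.2088, T=0.673, ωT=2.679213, cosh=7.321118, sinh=7.252501; start (x,ẋ)=(0.134500, 0.391200) → end (x,ẋ)=(0.377521, 0.718816)
phase 2: p=0.5388, T=0.355, ωT=1.413255, cosh=2.176330, sinh=1.932980; start (x,ẋ)=(0.377521, 0.718816) → end (x,ẋ)=(0.536825, 0.323307)

x = 0.5368, ẋ = 0.3233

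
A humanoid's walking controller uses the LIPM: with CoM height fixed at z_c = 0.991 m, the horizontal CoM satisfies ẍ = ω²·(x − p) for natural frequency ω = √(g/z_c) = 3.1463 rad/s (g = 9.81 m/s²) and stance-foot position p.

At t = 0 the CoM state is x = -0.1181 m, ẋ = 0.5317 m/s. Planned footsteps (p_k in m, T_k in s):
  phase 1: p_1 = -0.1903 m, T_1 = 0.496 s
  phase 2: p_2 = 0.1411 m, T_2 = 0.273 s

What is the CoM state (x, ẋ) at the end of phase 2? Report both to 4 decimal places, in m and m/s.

phase 1: p=-0.1903, T=0.496, ωT=1.560565, cosh=2.485764, sinh=2.275746; start (x,ẋ)=(-0.118100, 0.531700) → end (x,ẋ)=(0.373755, 1.838646)
phase 2: p=0.1411, T=0.273, ωT=0.858940, cosh=1.392134, sinh=0.968523; start (x,ẋ)=(0.373755, 1.838646) → end (x,ẋ)=(1.030976, 3.268603)

x = 1.0310, ẋ = 3.2686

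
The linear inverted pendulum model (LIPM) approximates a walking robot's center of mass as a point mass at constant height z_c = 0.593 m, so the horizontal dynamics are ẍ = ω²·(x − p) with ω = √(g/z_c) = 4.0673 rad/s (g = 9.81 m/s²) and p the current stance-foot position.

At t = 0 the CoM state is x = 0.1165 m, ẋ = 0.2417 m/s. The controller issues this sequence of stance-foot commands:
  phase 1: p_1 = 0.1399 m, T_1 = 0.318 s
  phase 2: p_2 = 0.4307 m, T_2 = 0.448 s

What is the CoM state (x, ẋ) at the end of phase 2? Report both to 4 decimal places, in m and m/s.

phase 1: p=0.1399, T=0.318, ωT=1.293401, cosh=1.959750, sinh=1.685414; start (x,ẋ)=(0.116500, 0.241700) → end (x,ẋ)=(0.194198, 0.313263)
phase 2: p=0.4307, T=0.448, ωT=1.822150, cosh=3.173411, sinh=3.011733; start (x,ẋ)=(0.194198, 0.313263) → end (x,ẋ)=(-0.087855, -1.902951)

x = -0.0879, ẋ = -1.9030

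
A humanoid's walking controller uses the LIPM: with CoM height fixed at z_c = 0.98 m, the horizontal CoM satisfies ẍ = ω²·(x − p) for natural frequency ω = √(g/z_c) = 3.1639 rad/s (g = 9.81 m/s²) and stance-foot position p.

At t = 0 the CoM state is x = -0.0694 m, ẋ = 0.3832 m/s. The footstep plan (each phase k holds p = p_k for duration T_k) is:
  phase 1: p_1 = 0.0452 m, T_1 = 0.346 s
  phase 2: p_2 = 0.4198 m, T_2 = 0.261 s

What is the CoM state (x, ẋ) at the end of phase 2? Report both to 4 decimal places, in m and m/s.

x = -0.0850, ẋ = -0.9688

phase 1: p=0.0452, T=0.346, ωT=1.094709, cosh=1.661475, sinh=1.326839; start (x,ẋ)=(-0.069400, 0.383200) → end (x,ẋ)=(0.015497, 0.155588)
phase 2: p=0.4198, T=0.261, ωT=0.825778, cosh=1.360775, sinh=0.922881; start (x,ẋ)=(0.015497, 0.155588) → end (x,ẋ)=(-0.084982, -0.968806)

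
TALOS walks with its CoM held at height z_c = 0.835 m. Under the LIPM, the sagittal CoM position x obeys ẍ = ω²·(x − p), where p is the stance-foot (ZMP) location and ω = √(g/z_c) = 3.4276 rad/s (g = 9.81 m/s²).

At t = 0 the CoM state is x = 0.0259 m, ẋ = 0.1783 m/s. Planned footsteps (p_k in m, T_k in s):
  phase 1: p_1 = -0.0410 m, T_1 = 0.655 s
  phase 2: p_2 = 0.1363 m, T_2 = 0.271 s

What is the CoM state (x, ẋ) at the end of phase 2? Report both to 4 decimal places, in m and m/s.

x = 1.2984, ẋ = 4.2210

phase 1: p=-0.0410, T=0.655, ωT=2.245078, cosh=4.773536, sinh=4.667616; start (x,ẋ)=(0.025900, 0.178300) → end (x,ẋ)=(0.521154, 1.921436)
phase 2: p=0.1363, T=0.271, ωT=0.928880, cosh=1.463334, sinh=1.068338; start (x,ẋ)=(0.521154, 1.921436) → end (x,ẋ)=(1.298356, 4.220972)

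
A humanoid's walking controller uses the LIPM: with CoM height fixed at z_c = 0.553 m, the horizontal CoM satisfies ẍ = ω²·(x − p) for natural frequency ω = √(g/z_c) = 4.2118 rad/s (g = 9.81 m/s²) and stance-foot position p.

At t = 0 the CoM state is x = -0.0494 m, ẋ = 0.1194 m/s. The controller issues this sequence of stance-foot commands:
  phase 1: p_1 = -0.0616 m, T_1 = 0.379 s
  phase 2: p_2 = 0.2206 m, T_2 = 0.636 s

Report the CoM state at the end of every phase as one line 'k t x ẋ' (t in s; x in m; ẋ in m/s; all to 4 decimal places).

phase 1: p=-0.0616, T=0.379, ωT=1.596272, cosh=2.568627, sinh=2.365976; start (x,ẋ)=(-0.049400, 0.119400) → end (x,ẋ)=(0.036810, 0.428267)
phase 2: p=0.2206, T=0.636, ωT=2.678705, cosh=7.317433, sinh=7.248781; start (x,ẋ)=(0.036810, 0.428267) → end (x,ẋ)=(-0.387194, -2.477364)

1 0.3790 0.0368 0.4283
2 1.0150 -0.3872 -2.4774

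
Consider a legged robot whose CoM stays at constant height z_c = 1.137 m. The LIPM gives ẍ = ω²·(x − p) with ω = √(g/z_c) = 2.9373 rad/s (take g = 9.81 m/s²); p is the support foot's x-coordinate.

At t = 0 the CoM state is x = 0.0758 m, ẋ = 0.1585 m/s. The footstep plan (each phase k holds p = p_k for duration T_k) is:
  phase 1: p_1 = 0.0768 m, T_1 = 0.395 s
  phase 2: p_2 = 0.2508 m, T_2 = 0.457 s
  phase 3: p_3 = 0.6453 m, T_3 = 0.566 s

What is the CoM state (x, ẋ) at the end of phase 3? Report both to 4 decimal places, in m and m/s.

phase 1: p=0.0768, T=0.395, ωT=1.160234, cosh=1.752046, sinh=1.438633; start (x,ẋ)=(0.075800, 0.158500) → end (x,ẋ)=(0.152678, 0.273474)
phase 2: p=0.2508, T=0.457, ωT=1.342346, cosh=2.044623, sinh=1.783391; start (x,ẋ)=(0.152678, 0.273474) → end (x,ẋ)=(0.216218, 0.045153)
phase 3: p=0.6453, T=0.566, ωT=1.662512, cosh=2.731100, sinh=2.541438; start (x,ẋ)=(0.216218, 0.045153) → end (x,ẋ)=(-0.487497, -3.079762)

x = -0.4875, ẋ = -3.0798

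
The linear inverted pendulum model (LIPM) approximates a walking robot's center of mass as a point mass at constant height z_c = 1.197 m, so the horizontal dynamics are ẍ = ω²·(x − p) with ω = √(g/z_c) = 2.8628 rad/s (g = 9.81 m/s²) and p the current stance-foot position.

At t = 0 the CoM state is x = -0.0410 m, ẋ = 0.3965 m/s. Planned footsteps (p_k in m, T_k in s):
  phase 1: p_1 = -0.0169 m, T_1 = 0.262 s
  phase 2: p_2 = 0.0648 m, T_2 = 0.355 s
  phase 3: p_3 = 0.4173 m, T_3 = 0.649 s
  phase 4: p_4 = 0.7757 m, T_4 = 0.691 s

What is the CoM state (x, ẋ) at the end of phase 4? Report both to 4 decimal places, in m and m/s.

phase 1: p=-0.0169, T=0.262, ωT=0.750054, cosh=1.294727, sinh=0.822386; start (x,ẋ)=(-0.041000, 0.396500) → end (x,ẋ)=(0.065798, 0.456620)
phase 2: p=0.0648, T=0.355, ωT=1.016294, cosh=1.562435, sinh=1.200501; start (x,ẋ)=(0.065798, 0.456620) → end (x,ẋ)=(0.257841, 0.716870)
phase 3: p=0.4173, T=0.649, ωT=1.857957, cosh=3.283309, sinh=3.127318; start (x,ẋ)=(0.257841, 0.716870) → end (x,ẋ)=(0.676854, 0.926087)
phase 4: p=0.7757, T=0.691, ωT=1.978195, cosh=3.683999, sinh=3.545681; start (x,ẋ)=(0.676854, 0.926087) → end (x,ẋ)=(1.558545, 2.408365)

x = 1.5585, ẋ = 2.4084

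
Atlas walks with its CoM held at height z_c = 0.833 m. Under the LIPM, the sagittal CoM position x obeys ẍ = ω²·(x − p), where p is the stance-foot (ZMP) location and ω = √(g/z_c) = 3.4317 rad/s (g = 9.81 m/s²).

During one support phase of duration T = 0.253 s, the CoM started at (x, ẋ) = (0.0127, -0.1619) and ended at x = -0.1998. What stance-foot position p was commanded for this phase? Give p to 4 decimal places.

ωT = 3.4317·0.253 = 0.868220; cosh(ωT) = 1.401182, sinh(ωT) = 0.981484
x(T) = p + (x₀−p)·cosh(ωT) + (ẋ₀/ω)·sinh(ωT) ⇒ p·(1 − cosh) = x(T) − x₀·cosh − (ẋ₀/ω)·sinh
numerator   = -0.1998 − (0.0127)·1.401182 − (-0.1619/3.4317)·0.981484 = -0.171291
denominator = 1 − 1.401182 = -0.401182
p = -0.171291 / -0.401182 = 0.4270

p = 0.4270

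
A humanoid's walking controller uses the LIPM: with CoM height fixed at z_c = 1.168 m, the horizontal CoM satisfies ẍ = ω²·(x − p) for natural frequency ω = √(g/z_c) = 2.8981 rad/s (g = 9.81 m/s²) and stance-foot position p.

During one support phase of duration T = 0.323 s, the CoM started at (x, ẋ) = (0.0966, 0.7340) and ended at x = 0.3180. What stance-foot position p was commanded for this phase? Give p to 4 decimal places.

p = 0.2067

ωT = 2.8981·0.323 = 0.936086; cosh(ωT) = 1.471071, sinh(ωT) = 1.078911
x(T) = p + (x₀−p)·cosh(ωT) + (ẋ₀/ω)·sinh(ωT) ⇒ p·(1 − cosh) = x(T) − x₀·cosh − (ẋ₀/ω)·sinh
numerator   = 0.3180 − (0.0966)·1.471071 − (0.7340/2.8981)·1.078911 = -0.097361
denominator = 1 − 1.471071 = -0.471071
p = -0.097361 / -0.471071 = 0.2067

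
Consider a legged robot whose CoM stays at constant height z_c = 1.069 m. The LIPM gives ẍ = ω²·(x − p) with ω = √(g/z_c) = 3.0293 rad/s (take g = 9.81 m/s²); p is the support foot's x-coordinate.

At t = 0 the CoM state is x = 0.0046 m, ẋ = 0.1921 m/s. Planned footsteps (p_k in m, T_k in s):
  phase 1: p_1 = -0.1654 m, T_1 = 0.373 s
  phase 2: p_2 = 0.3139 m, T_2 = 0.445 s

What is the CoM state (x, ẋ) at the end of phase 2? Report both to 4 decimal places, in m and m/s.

x = 0.7243, ẋ = 1.5933

phase 1: p=-0.1654, T=0.373, ωT=1.129929, cosh=1.709246, sinh=1.386190; start (x,ẋ)=(0.004600, 0.192100) → end (x,ẋ)=(0.213076, 1.042208)
phase 2: p=0.3139, T=0.445, ωT=1.348039, cosh=2.054808, sinh=1.795059; start (x,ẋ)=(0.213076, 1.042208) → end (x,ẋ)=(0.724302, 1.593277)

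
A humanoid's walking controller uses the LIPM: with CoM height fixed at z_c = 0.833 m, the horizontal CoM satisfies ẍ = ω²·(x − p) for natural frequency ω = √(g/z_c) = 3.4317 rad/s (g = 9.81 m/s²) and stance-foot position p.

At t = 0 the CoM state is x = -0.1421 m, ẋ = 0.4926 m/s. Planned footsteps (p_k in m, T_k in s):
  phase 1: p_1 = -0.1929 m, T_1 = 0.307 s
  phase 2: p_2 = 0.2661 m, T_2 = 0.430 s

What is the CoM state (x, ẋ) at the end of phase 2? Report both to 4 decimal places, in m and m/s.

phase 1: p=-0.1929, T=0.307, ωT=1.053532, cosh=1.608233, sinh=1.259529; start (x,ẋ)=(-0.142100, 0.492600) → end (x,ẋ)=(0.069596, 1.011790)
phase 2: p=0.2661, T=0.430, ωT=1.475631, cosh=2.301215, sinh=2.072580; start (x,ẋ)=(0.069596, 1.011790) → end (x,ẋ)=(0.424974, 0.930716)

x = 0.4250, ẋ = 0.9307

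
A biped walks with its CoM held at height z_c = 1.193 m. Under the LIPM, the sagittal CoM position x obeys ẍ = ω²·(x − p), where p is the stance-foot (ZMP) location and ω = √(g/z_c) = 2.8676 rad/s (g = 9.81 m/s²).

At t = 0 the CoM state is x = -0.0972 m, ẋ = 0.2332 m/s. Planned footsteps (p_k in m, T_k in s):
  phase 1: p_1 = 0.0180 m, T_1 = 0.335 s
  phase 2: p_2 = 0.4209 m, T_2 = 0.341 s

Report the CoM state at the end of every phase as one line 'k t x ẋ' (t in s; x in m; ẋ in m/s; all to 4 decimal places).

1 0.3350 -0.0639 -0.0191
2 0.6760 -0.3223 -1.6156

phase 1: p=0.0180, T=0.335, ωT=0.960646, cosh=1.498015, sinh=1.115369; start (x,ẋ)=(-0.097200, 0.233200) → end (x,ẋ)=(-0.063867, -0.019122)
phase 2: p=0.4209, T=0.341, ωT=0.977852, cosh=1.517428, sinh=1.141310; start (x,ẋ)=(-0.063867, -0.019122) → end (x,ẋ)=(-0.322310, -1.615572)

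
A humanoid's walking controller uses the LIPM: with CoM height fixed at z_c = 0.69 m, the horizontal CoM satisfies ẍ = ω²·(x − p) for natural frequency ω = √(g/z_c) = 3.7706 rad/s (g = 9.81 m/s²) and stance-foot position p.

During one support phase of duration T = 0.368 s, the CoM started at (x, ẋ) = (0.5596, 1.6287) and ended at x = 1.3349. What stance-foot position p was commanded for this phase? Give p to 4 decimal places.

p = 0.5913

ωT = 3.7706·0.368 = 1.387581; cosh(ωT) = 2.127414, sinh(ωT) = 1.877735
x(T) = p + (x₀−p)·cosh(ωT) + (ẋ₀/ω)·sinh(ωT) ⇒ p·(1 − cosh) = x(T) − x₀·cosh − (ẋ₀/ω)·sinh
numerator   = 1.3349 − (0.5596)·2.127414 − (1.6287/3.7706)·1.877735 = -0.666683
denominator = 1 − 2.127414 = -1.127414
p = -0.666683 / -1.127414 = 0.5913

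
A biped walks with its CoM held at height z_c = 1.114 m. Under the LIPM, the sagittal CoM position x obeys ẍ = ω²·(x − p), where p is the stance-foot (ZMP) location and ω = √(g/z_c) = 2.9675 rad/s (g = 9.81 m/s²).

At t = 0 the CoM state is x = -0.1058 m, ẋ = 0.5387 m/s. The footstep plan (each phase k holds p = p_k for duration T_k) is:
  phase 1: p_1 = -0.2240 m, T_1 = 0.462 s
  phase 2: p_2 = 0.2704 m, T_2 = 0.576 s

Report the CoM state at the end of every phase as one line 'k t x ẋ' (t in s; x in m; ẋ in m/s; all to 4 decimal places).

1 0.4620 0.3583 1.7757
2 1.0380 2.1202 5.7633

phase 1: p=-0.2240, T=0.462, ωT=1.370985, cosh=2.096543, sinh=1.842686; start (x,ẋ)=(-0.105800, 0.538700) → end (x,ẋ)=(0.358320, 1.775745)
phase 2: p=0.2704, T=0.576, ωT=1.709280, cosh=2.852989, sinh=2.671993; start (x,ẋ)=(0.358320, 1.775745) → end (x,ẋ)=(2.120150, 5.763314)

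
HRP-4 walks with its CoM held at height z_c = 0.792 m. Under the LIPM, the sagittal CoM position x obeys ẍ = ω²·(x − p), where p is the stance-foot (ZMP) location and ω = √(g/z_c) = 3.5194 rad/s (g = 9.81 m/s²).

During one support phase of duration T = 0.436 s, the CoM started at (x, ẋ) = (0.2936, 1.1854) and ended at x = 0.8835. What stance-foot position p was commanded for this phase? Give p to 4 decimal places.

p = 0.4022

ωT = 3.5194·0.436 = 1.534458; cosh(ωT) = 2.427192, sinh(ωT) = 2.211620
x(T) = p + (x₀−p)·cosh(ωT) + (ẋ₀/ω)·sinh(ωT) ⇒ p·(1 − cosh) = x(T) − x₀·cosh − (ẋ₀/ω)·sinh
numerator   = 0.8835 − (0.2936)·2.427192 − (1.1854/3.5194)·2.211620 = -0.574039
denominator = 1 − 2.427192 = -1.427192
p = -0.574039 / -1.427192 = 0.4022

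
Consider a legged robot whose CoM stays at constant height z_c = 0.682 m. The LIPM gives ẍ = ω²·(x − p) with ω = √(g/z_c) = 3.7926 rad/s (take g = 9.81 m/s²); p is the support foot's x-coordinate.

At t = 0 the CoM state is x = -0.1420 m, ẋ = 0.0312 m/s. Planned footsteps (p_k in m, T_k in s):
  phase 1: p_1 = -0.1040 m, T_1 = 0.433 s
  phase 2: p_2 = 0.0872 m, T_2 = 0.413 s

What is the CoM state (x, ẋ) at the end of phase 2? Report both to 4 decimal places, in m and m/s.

phase 1: p=-0.1040, T=0.433, ωT=1.642196, cosh=2.680028, sinh=2.486474; start (x,ẋ)=(-0.142000, 0.031200) → end (x,ẋ)=(-0.185386, -0.274731)
phase 2: p=0.0872, T=0.413, ωT=1.566344, cosh=2.498957, sinh=2.290149; start (x,ẋ)=(-0.185386, -0.274731) → end (x,ẋ)=(-0.759876, -3.054119)

x = -0.7599, ẋ = -3.0541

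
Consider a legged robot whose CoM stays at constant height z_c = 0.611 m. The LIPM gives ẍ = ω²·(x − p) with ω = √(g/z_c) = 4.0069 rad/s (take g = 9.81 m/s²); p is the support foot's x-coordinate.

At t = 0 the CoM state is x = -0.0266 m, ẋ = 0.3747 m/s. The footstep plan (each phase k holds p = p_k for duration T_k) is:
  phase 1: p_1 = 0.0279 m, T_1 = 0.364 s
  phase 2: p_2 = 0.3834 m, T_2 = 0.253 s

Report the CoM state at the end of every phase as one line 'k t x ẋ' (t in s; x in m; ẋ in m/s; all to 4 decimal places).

phase 1: p=0.0279, T=0.364, ωT=1.458512, cosh=2.266069, sinh=2.033487; start (x,ẋ)=(-0.026600, 0.374700) → end (x,ẋ)=(0.094558, 0.405031)
phase 2: p=0.3834, T=0.253, ωT=1.013746, cosh=1.559381, sinh=1.196524; start (x,ẋ)=(0.094558, 0.405031) → end (x,ẋ)=(0.053934, -0.753211)

1 0.3640 0.0946 0.4050
2 0.6170 0.0539 -0.7532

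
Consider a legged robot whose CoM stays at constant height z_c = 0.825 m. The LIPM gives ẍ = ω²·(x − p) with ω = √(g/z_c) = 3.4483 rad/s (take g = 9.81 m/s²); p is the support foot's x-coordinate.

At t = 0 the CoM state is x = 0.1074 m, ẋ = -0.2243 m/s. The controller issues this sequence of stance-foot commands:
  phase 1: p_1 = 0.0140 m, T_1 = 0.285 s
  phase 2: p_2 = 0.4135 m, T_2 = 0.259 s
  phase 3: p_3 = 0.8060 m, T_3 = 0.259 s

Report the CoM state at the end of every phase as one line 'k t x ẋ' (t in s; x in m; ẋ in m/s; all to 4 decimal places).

phase 1: p=0.0140, T=0.285, ωT=0.982765, cosh=1.523055, sinh=1.148780; start (x,ẋ)=(0.107400, -0.224300) → end (x,ẋ)=(0.081529, 0.028368)
phase 2: p=0.4135, T=0.259, ωT=0.893110, cosh=1.426047, sinh=1.016667; start (x,ẋ)=(0.081529, 0.028368) → end (x,ẋ)=(-0.051542, -1.123360)
phase 3: p=0.8060, T=0.259, ωT=0.893110, cosh=1.426047, sinh=1.016667; start (x,ẋ)=(-0.051542, -1.123360) → end (x,ẋ)=(-0.748098, -4.608313)

1 0.2850 0.0815 0.0284
2 0.5440 -0.0515 -1.1234
3 0.8030 -0.7481 -4.6083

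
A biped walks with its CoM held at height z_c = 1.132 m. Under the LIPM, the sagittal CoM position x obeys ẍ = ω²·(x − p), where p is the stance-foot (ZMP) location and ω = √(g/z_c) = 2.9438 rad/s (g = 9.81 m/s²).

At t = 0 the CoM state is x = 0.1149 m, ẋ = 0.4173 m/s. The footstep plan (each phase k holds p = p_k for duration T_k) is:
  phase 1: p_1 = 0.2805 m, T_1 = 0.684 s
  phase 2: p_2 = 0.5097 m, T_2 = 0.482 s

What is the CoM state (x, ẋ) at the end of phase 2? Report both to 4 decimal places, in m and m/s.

x = -0.3656, ẋ = -2.3843

phase 1: p=0.2805, T=0.684, ωT=2.013559, cosh=3.811720, sinh=3.678208; start (x,ẋ)=(0.114900, 0.417300) → end (x,ẋ)=(0.170685, -0.202471)
phase 2: p=0.5097, T=0.482, ωT=1.418912, cosh=2.187299, sinh=1.945321; start (x,ẋ)=(0.170685, -0.202471) → end (x,ẋ)=(-0.365623, -2.384277)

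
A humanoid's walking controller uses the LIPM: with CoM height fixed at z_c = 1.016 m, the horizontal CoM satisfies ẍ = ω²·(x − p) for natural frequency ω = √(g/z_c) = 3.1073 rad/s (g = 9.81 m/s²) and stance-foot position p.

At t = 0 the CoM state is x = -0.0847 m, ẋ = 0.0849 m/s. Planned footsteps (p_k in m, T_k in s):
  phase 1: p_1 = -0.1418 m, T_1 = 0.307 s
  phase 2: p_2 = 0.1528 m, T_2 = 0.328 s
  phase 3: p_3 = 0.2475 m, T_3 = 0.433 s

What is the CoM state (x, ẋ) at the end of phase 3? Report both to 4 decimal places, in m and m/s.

x = -0.3613, ẋ = -1.7325

phase 1: p=-0.1418, T=0.307, ωT=0.953941, cosh=1.490570, sinh=1.105350; start (x,ẋ)=(-0.084700, 0.084900) → end (x,ẋ)=(-0.026487, 0.322668)
phase 2: p=0.1528, T=0.328, ωT=1.019194, cosh=1.565924, sinh=1.205038; start (x,ẋ)=(-0.026487, 0.322668) → end (x,ẋ)=(-0.002817, -0.166052)
phase 3: p=0.2475, T=0.433, ωT=1.345461, cosh=2.050188, sinh=1.789768; start (x,ẋ)=(-0.002817, -0.166052) → end (x,ẋ)=(-0.361340, -1.732535)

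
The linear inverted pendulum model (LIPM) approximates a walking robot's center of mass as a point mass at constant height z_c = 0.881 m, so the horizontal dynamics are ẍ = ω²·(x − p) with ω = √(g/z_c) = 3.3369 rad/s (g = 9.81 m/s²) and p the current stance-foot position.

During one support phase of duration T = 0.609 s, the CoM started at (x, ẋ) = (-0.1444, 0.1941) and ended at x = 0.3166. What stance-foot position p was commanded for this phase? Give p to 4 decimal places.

p = -0.2287

ωT = 3.3369·0.609 = 2.032172; cosh(ωT) = 3.880847, sinh(ωT) = 3.749796
x(T) = p + (x₀−p)·cosh(ωT) + (ẋ₀/ω)·sinh(ωT) ⇒ p·(1 − cosh) = x(T) − x₀·cosh − (ẋ₀/ω)·sinh
numerator   = 0.3166 − (-0.1444)·3.880847 − (0.1941/3.3369)·3.749796 = 0.658877
denominator = 1 − 3.880847 = -2.880847
p = 0.658877 / -2.880847 = -0.2287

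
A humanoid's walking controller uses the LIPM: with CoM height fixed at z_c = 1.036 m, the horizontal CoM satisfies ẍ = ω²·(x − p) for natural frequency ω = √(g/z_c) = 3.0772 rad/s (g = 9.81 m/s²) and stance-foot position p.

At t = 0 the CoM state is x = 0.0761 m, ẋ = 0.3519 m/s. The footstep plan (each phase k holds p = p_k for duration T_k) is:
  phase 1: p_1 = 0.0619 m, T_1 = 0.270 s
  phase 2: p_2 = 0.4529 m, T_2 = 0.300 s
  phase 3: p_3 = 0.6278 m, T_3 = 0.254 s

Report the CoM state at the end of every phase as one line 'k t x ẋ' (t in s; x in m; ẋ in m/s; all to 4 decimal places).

phase 1: p=0.0619, T=0.270, ωT=0.830844, cosh=1.365468, sinh=0.929787; start (x,ẋ)=(0.076100, 0.351900) → end (x,ẋ)=(0.187617, 0.521136)
phase 2: p=0.4529, T=0.300, ωT=0.923160, cosh=1.457247, sinh=1.059985; start (x,ẋ)=(0.187617, 0.521136) → end (x,ẋ)=(0.245831, -0.105870)
phase 3: p=0.6278, T=0.254, ωT=0.781609, cosh=1.321327, sinh=0.863658; start (x,ẋ)=(0.245831, -0.105870) → end (x,ẋ)=(0.093380, -1.155029)

1 0.2700 0.1876 0.5211
2 0.5700 0.2458 -0.1059
3 0.8240 0.0934 -1.1550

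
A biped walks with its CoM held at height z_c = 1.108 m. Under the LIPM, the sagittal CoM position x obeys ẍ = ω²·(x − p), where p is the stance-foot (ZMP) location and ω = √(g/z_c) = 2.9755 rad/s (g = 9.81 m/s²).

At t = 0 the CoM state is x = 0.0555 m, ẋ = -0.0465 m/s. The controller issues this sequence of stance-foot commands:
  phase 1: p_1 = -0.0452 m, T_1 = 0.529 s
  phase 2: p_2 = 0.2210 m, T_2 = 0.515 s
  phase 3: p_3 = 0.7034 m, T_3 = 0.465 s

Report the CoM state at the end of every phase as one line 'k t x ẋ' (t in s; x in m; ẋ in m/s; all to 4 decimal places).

phase 1: p=-0.0452, T=0.529, ωT=1.574040, cosh=2.516655, sinh=2.309449; start (x,ẋ)=(0.055500, -0.046500) → end (x,ẋ)=(0.172136, 0.574962)
phase 2: p=0.2210, T=0.515, ωT=1.532382, cosh=2.422607, sinh=2.206586; start (x,ẋ)=(0.172136, 0.574962) → end (x,ẋ)=(0.529005, 1.072081)
phase 3: p=0.7034, T=0.465, ωT=1.383607, cosh=2.119970, sinh=1.869297; start (x,ẋ)=(0.529005, 1.072081) → end (x,ẋ)=(1.007201, 1.302778)

1 0.5290 0.1721 0.5750
2 1.0440 0.5290 1.0721
3 1.5090 1.0072 1.3028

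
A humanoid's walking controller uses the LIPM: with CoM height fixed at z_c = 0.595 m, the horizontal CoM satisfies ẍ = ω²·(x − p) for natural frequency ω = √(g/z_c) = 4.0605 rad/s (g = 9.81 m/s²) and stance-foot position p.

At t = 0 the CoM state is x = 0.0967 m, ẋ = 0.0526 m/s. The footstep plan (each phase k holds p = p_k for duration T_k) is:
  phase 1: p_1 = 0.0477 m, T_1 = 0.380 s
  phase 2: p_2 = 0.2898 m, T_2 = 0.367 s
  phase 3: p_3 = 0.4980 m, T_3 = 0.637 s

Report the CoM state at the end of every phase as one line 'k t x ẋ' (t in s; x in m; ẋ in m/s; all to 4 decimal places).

1 0.3800 0.1965 0.5728
2 0.7470 0.3694 0.5375
3 1.3840 0.5130 0.1408

phase 1: p=0.0477, T=0.380, ωT=1.542990, cosh=2.446150, sinh=2.232409; start (x,ẋ)=(0.096700, 0.052600) → end (x,ẋ)=(0.196480, 0.572838)
phase 2: p=0.2898, T=0.367, ωT=1.490204, cosh=2.331663, sinh=2.106336; start (x,ẋ)=(0.196480, 0.572838) → end (x,ẋ)=(0.369362, 0.537520)
phase 3: p=0.4980, T=0.637, ωT=2.586539, cosh=6.679495, sinh=6.604215; start (x,ẋ)=(0.369362, 0.537520) → end (x,ẋ)=(0.513015, 0.140754)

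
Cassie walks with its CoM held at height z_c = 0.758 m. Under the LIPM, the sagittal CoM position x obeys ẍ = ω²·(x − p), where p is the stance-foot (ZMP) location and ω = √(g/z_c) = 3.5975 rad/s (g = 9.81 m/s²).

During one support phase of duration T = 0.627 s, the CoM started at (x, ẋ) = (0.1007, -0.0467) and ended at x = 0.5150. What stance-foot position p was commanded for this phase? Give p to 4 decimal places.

ωT = 3.5975·0.627 = 2.255632; cosh(ωT) = 4.823067, sinh(ωT) = 4.718260
x(T) = p + (x₀−p)·cosh(ωT) + (ẋ₀/ω)·sinh(ωT) ⇒ p·(1 − cosh) = x(T) − x₀·cosh − (ẋ₀/ω)·sinh
numerator   = 0.5150 − (0.1007)·4.823067 − (-0.0467/3.5975)·4.718260 = 0.090566
denominator = 1 − 4.823067 = -3.823067
p = 0.090566 / -3.823067 = -0.0237

p = -0.0237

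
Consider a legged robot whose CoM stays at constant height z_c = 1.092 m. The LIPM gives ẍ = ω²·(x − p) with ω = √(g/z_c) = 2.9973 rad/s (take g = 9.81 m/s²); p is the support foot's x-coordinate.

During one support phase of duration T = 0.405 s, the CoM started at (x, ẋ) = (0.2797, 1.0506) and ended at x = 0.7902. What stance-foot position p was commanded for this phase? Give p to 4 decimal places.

ωT = 2.9973·0.405 = 1.213906; cosh(ωT) = 1.831823, sinh(ωT) = 1.534788
x(T) = p + (x₀−p)·cosh(ωT) + (ẋ₀/ω)·sinh(ωT) ⇒ p·(1 − cosh) = x(T) − x₀·cosh − (ẋ₀/ω)·sinh
numerator   = 0.7902 − (0.2797)·1.831823 − (1.0506/2.9973)·1.534788 = -0.260128
denominator = 1 − 1.831823 = -0.831823
p = -0.260128 / -0.831823 = 0.3127

p = 0.3127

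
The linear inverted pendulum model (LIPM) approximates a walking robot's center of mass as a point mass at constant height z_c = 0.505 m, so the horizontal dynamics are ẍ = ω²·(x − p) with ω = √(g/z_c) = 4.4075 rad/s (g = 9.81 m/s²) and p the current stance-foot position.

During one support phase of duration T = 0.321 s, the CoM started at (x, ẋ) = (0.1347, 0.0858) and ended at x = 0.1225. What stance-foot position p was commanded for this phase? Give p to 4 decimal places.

ωT = 4.4075·0.321 = 1.414807; cosh(ωT) = 2.179333, sinh(ωT) = 1.936361
x(T) = p + (x₀−p)·cosh(ωT) + (ẋ₀/ω)·sinh(ωT) ⇒ p·(1 − cosh) = x(T) − x₀·cosh − (ẋ₀/ω)·sinh
numerator   = 0.1225 − (0.1347)·2.179333 − (0.0858/4.4075)·1.936361 = -0.208751
denominator = 1 − 2.179333 = -1.179333
p = -0.208751 / -1.179333 = 0.1770

p = 0.1770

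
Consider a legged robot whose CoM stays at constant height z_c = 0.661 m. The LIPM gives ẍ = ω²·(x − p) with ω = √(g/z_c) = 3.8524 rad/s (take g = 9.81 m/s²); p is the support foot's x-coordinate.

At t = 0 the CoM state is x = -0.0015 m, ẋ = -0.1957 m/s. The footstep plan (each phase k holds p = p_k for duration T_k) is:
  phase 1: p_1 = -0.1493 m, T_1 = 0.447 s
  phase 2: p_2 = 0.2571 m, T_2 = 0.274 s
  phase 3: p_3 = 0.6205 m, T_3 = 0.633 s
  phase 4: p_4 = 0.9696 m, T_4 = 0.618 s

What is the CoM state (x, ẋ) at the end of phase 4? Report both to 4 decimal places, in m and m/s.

phase 1: p=-0.1493, T=0.447, ωT=1.722023, cosh=2.887270, sinh=2.708566; start (x,ẋ)=(-0.001500, -0.195700) → end (x,ẋ)=(0.139845, 0.977177)
phase 2: p=0.2571, T=0.274, ωT=1.055558, cosh=1.610788, sinh=1.262789; start (x,ẋ)=(0.139845, 0.977177) → end (x,ẋ)=(0.388538, 1.003605)
phase 3: p=0.6205, T=0.633, ωT=2.438569, cosh=5.771961, sinh=5.684676; start (x,ẋ)=(0.388538, 1.003605) → end (x,ẋ)=(0.762566, 0.712896)
phase 4: p=0.9696, T=0.618, ωT=2.380783, cosh=5.452923, sinh=5.360445; start (x,ẋ)=(0.762566, 0.712896) → end (x,ẋ)=(0.832624, -0.388000)

x = 0.8326, ẋ = -0.3880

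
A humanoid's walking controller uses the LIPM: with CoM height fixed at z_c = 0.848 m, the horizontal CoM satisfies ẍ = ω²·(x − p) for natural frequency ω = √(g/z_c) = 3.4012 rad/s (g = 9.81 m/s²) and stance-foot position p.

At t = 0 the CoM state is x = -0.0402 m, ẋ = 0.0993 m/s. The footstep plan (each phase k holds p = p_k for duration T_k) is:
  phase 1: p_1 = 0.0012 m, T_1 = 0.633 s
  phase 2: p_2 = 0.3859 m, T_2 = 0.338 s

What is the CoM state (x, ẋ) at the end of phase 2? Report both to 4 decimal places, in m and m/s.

phase 1: p=0.0012, T=0.633, ωT=2.152960, cosh=4.363222, sinh=4.247082; start (x,ẋ)=(-0.040200, 0.099300) → end (x,ẋ)=(-0.055441, -0.164762)
phase 2: p=0.3859, T=0.338, ωT=1.149606, cosh=1.736855, sinh=1.420093; start (x,ẋ)=(-0.055441, -0.164762) → end (x,ẋ)=(-0.449439, -2.417856)

x = -0.4494, ẋ = -2.4179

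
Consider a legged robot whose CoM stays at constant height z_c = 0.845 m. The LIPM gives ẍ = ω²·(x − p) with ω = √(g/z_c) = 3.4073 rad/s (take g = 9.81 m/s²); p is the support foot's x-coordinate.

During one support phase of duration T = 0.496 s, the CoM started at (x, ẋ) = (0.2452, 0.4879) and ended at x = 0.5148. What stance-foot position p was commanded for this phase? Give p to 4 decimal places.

p = 0.3036

ωT = 3.4073·0.496 = 1.690021; cosh(ωT) = 2.802055, sinh(ωT) = 2.617539
x(T) = p + (x₀−p)·cosh(ωT) + (ẋ₀/ω)·sinh(ωT) ⇒ p·(1 − cosh) = x(T) − x₀·cosh − (ẋ₀/ω)·sinh
numerator   = 0.5148 − (0.2452)·2.802055 − (0.4879/3.4073)·2.617539 = -0.547076
denominator = 1 − 2.802055 = -1.802055
p = -0.547076 / -1.802055 = 0.3036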